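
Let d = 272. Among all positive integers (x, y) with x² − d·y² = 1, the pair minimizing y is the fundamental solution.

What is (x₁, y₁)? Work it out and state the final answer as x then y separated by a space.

33 2

√272 → a₀=16, period (2,32); ℓ=2 even so k=1
i=0: a=16 ⇒ p=16, q=1
i=1: a=2 ⇒ p=33, q=2
(x₁, y₁) = (33, 2);  33² − 272·2² = 1 ✓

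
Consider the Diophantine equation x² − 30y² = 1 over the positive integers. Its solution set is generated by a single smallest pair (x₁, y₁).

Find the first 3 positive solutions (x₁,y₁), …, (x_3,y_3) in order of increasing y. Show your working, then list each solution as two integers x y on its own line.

[5; 2,10] for √30; ℓ=2 ⇒ convergent index 1
k=0  a_k=5  p_k/q_k = 5/1
k=1  a_k=2  p_k/q_k = 11/2
→ (11, 2).  Check: 11²=121, 30·2²=120, difference 1.
(x_2, y_2) = (11·11 + 30·2·2, 11·2 + 2·11) = (241, 44)
(x_3, y_3) = (11·241 + 30·2·44, 11·44 + 2·241) = (5291, 966)

11 2
241 44
5291 966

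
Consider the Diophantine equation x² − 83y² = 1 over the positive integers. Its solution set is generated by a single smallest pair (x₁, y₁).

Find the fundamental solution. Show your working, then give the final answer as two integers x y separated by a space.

√83 → a₀=9, period (9,18); ℓ=2 even so k=1
step 0: (9, 1)  from 9·(1,0) + (0,1)
step 1: (82, 9)  from 9·(9,1) + (1,0)
(x₁, y₁) = (82, 9);  82² − 83·9² = 1 ✓

82 9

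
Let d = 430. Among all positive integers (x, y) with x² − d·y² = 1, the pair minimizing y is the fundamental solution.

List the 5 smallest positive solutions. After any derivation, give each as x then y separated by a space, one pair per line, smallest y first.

√430 → a₀=20, period (1,2,1,3,1,…,2,1,40); ℓ=14 even so k=13
a_0=20:  p_0=20·1+0=20,  q_0=20·0+1=1
a_1=1:  p_1=1·20+1=21,  q_1=1·1+0=1
…
a_4=3:  p_4=3·83+62=311,  q_4=3·4+3=15
a_5=1:  p_5=1·311+83=394,  q_5=1·15+4=19
a_6=6:  p_6=6·394+311=2675,  q_6=6·19+15=129
…
a_9=1:  p_9=1·133439+21794=155233,  q_9=1·6435+1051=7486
…
a_12=2:  p_12=2·754371+599138=2107880,  q_12=2·36379+28893=101651
a_13=1:  p_13=1·2107880+754371=2862251,  q_13=1·101651+36379=138030
fundamental: x₁=2862251, y₁=138030  (since 8192480787001 − 430·19052280900 = 1)
(2862251+138030√430)^2 = 16384961574001 + 790153011060√430
(2862251+138030√430)^3 = 93795745300289010251 + 4523232492118854090√430
(2862251+138030√430)^4 = 536933931562978654798296001 + 25893253447598574322902120√430
(2862251+138030√430)^5 = 3073679365100040639604854765306251 + 148225981147280410676109712890150√430

2862251 138030
16384961574001 790153011060
93795745300289010251 4523232492118854090
536933931562978654798296001 25893253447598574322902120
3073679365100040639604854765306251 148225981147280410676109712890150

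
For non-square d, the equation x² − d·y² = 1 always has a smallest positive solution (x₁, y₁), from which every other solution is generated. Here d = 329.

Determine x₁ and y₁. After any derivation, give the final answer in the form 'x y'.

2376415 131016

[18; 7,4,2,1,1,4,1,1,2,4,7,36] for √329; ℓ=12 ⇒ convergent index 11
i=0: a=18 ⇒ p=18, q=1
i=1: a=7 ⇒ p=127, q=7
i=2: a=4 ⇒ p=526, q=29
…
i=9: a=2 ⇒ p=74857, q=4127
i=10: a=4 ⇒ p=328794, q=18127
i=11: a=7 ⇒ p=2376415, q=131016
→ (2376415, 131016).  Check: 2376415²=5647348252225, 329·131016²=5647348252224, difference 1.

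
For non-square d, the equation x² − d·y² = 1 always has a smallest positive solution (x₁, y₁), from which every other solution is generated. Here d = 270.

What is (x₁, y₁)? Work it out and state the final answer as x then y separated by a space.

5291 322

[16; 2,3,6,3,2,32] for √270; ℓ=6 ⇒ convergent index 5
a_0=16:  p_0=16·1+0=16,  q_0=16·0+1=1
a_1=2:  p_1=2·16+1=33,  q_1=2·1+0=2
a_2=3:  p_2=3·33+16=115,  q_2=3·2+1=7
a_3=6:  p_3=6·115+33=723,  q_3=6·7+2=44
a_4=3:  p_4=3·723+115=2284,  q_4=3·44+7=139
a_5=2:  p_5=2·2284+723=5291,  q_5=2·139+44=322
fundamental: x₁=5291, y₁=322  (since 27994681 − 270·103684 = 1)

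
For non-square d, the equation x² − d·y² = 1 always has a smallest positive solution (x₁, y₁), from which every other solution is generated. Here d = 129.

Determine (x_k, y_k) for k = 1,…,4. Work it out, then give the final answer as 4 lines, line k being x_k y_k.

16855 1484
568182049 50025640
19153416854935 1686364322916
645661681611676801 56847341275472720

[11; 2,1,3,1,6,1,3,1,2,22] for √129; ℓ=10 ⇒ convergent index 9
i=0: a=11 ⇒ p=11, q=1
i=1: a=2 ⇒ p=23, q=2
…
i=6: a=1 ⇒ p=1238, q=109
…
i=8: a=1 ⇒ p=6031, q=531
i=9: a=2 ⇒ p=16855, q=1484
(x₁, y₁) = (16855, 1484);  16855² − 129·1484² = 1 ✓
(16855+1484√129)^2 = 568182049 + 50025640√129
(16855+1484√129)^3 = 19153416854935 + 1686364322916√129
(16855+1484√129)^4 = 645661681611676801 + 56847341275472720√129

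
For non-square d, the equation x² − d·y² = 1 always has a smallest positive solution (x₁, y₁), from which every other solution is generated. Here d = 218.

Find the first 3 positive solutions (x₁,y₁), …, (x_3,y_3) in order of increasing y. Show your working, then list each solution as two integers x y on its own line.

126003 8534
31753512017 2150619204
8002075549230099 541968943114690

d=218: √d = [14; 1,3,3,1,28] (ℓ=5, odd), read p_9/q_9
a_0=14:  p_0=14·1+0=14,  q_0=14·0+1=1
a_1=1:  p_1=1·14+1=15,  q_1=1·1+0=1
…
a_4=1:  p_4=1·192+59=251,  q_4=1·13+4=17
a_5=28:  p_5=28·251+192=7220,  q_5=28·17+13=489
…
a_8=3:  p_8=3·29633+7471=96370,  q_8=3·2007+506=6527
a_9=1:  p_9=1·96370+29633=126003,  q_9=1·6527+2007=8534
(x₁, y₁) = (126003, 8534);  126003² − 218·8534² = 1 ✓
(x_2, y_2) = (126003·126003 + 218·8534·8534, 126003·8534 + 8534·126003) = (31753512017, 2150619204)
(x_3, y_3) = (126003·31753512017 + 218·8534·2150619204, 126003·2150619204 + 8534·31753512017) = (8002075549230099, 541968943114690)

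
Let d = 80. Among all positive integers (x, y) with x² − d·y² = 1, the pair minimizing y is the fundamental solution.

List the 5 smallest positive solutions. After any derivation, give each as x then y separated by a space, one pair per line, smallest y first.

9 1
161 18
2889 323
51841 5796
930249 104005

[8; 1,16] for √80; ℓ=2 ⇒ convergent index 1
k=0  a_k=8  p_k/q_k = 8/1
k=1  a_k=1  p_k/q_k = 9/1
fundamental: x₁=9, y₁=1  (since 81 − 80·1 = 1)
n=2: (9,1)∘(9,1) = (9·9+80·1·1, 9·1+1·9) = (161,18)
n=3: (161,18)∘(9,1) = (9·161+80·1·18, 9·18+1·161) = (2889,323)
n=4: (2889,323)∘(9,1) = (9·2889+80·1·323, 9·323+1·2889) = (51841,5796)
n=5: (51841,5796)∘(9,1) = (9·51841+80·1·5796, 9·5796+1·51841) = (930249,104005)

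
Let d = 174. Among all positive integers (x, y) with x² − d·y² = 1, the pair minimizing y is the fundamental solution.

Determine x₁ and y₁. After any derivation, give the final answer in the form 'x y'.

1451 110

√174 = [13; 5,4,5,26, …], period ℓ=4 (even) → k=3
i=0: a=13 ⇒ p=13, q=1
…
i=2: a=4 ⇒ p=277, q=21
i=3: a=5 ⇒ p=1451, q=110
fundamental: x₁=1451, y₁=110  (since 2105401 − 174·12100 = 1)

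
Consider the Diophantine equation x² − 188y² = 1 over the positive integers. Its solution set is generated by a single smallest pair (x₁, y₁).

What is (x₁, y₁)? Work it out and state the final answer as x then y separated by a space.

[13; 1,2,2,6,2,2,1,26] for √188; ℓ=8 ⇒ convergent index 7
step 0: (13, 1)  from 13·(1,0) + (0,1)
step 1: (14, 1)  from 1·(13,1) + (1,0)
…
step 3: (96, 7)  from 2·(41,3) + (14,1)
step 4: (617, 45)  from 6·(96,7) + (41,3)
step 5: (1330, 97)  from 2·(617,45) + (96,7)
step 6: (3277, 239)  from 2·(1330,97) + (617,45)
step 7: (4607, 336)  from 1·(3277,239) + (1330,97)
fundamental: x₁=4607, y₁=336  (since 21224449 − 188·112896 = 1)

4607 336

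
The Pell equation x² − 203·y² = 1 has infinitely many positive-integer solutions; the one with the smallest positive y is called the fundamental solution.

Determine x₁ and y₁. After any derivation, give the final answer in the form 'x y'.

[14; 4,28] for √203; ℓ=2 ⇒ convergent index 1
k=0  a_k=14  p_k/q_k = 14/1
k=1  a_k=4  p_k/q_k = 57/4
(x₁, y₁) = (57, 4);  57² − 203·4² = 1 ✓

57 4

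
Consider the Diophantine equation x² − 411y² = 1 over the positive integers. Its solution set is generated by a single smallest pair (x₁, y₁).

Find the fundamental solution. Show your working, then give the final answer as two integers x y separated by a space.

[20; 3,1,1,1,19,1,1,1,3,40] for √411; ℓ=10 ⇒ convergent index 9
step 0: (20, 1)  from 20·(1,0) + (0,1)
…
step 2: (81, 4)  from 1·(61,3) + (20,1)
step 3: (142, 7)  from 1·(81,4) + (61,3)
…
step 5: (4379, 216)  from 19·(223,11) + (142,7)
…
step 7: (8981, 443)  from 1·(4602,227) + (4379,216)
step 8: (13583, 670)  from 1·(8981,443) + (4602,227)
step 9: (49730, 2453)  from 3·(13583,670) + (8981,443)
fundamental: x₁=49730, y₁=2453  (since 2473072900 − 411·6017209 = 1)

49730 2453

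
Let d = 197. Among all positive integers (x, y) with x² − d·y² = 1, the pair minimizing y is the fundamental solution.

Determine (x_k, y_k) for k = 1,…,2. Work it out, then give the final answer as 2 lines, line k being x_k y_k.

√197 = [14; 28, …], period ℓ=1 (odd) → k=1
step 0: (14, 1)  from 14·(1,0) + (0,1)
step 1: (393, 28)  from 28·(14,1) + (1,0)
fundamental: x₁=393, y₁=28  (since 154449 − 197·784 = 1)
(x_2, y_2) = (393·393 + 197·28·28, 393·28 + 28·393) = (308897, 22008)

393 28
308897 22008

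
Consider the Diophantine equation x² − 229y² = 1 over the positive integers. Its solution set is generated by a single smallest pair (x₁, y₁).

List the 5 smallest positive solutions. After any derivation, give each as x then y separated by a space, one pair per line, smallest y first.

[15; 7,1,1,7,30] for √229; ℓ=5 ⇒ convergent index 9
a_0=15:  p_0=15·1+0=15,  q_0=15·0+1=1
a_1=7:  p_1=7·15+1=106,  q_1=7·1+0=7
a_2=1:  p_2=1·106+15=121,  q_2=1·7+1=8
a_3=1:  p_3=1·121+106=227,  q_3=1·8+7=15
a_4=7:  p_4=7·227+121=1710,  q_4=7·15+8=113
a_5=30:  p_5=30·1710+227=51527,  q_5=30·113+15=3405
a_6=7:  p_6=7·51527+1710=362399,  q_6=7·3405+113=23948
a_7=1:  p_7=1·362399+51527=413926,  q_7=1·23948+3405=27353
a_8=1:  p_8=1·413926+362399=776325,  q_8=1·27353+23948=51301
a_9=7:  p_9=7·776325+413926=5848201,  q_9=7·51301+27353=386460
(x₁, y₁) = (5848201, 386460);  5848201² − 229·386460² = 1 ✓
(5848201+386460√229)^2 = 68402909872801 + 4520191516920√229
(5848201+386460√229)^3 = 800067931842043513801 + 52869977098885735380√229
(5848201+386460√229)^4 = 9357916158133073035999171201 + 618388505879356792878585840√229
(5848201+386460√229)^5 = 109453949267819191656474935990205001 + 7232920556944267680961578290412300√229

5848201 386460
68402909872801 4520191516920
800067931842043513801 52869977098885735380
9357916158133073035999171201 618388505879356792878585840
109453949267819191656474935990205001 7232920556944267680961578290412300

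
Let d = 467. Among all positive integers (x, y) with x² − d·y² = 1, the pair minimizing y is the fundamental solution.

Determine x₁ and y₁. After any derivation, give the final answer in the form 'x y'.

1625626 75225

√467 = [21; 1,1,1,1,3,…,1,1,42, …], period ℓ=14 (even) → k=13
step 0: (21, 1)  from 21·(1,0) + (0,1)
step 1: (22, 1)  from 1·(21,1) + (1,0)
step 2: (43, 2)  from 1·(22,1) + (21,1)
…
step 4: (108, 5)  from 1·(65,3) + (43,2)
…
step 12: (991929, 45901)  from 1·(633697,29324) + (358232,16577)
step 13: (1625626, 75225)  from 1·(991929,45901) + (633697,29324)
fundamental: x₁=1625626, y₁=75225  (since 2642659891876 − 467·5658800625 = 1)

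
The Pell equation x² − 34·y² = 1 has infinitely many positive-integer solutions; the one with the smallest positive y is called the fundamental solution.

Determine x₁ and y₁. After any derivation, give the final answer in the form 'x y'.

√34 → a₀=5, period (1,4,1,10); ℓ=4 even so k=3
a_0=5:  p_0=5·1+0=5,  q_0=5·0+1=1
a_1=1:  p_1=1·5+1=6,  q_1=1·1+0=1
a_2=4:  p_2=4·6+5=29,  q_2=4·1+1=5
a_3=1:  p_3=1·29+6=35,  q_3=1·5+1=6
fundamental: x₁=35, y₁=6  (since 1225 − 34·36 = 1)

35 6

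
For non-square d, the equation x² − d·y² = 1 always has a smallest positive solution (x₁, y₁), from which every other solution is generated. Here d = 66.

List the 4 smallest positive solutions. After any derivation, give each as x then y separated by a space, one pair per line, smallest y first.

65 8
8449 1040
1098305 135192
142771201 17573920

√66 → a₀=8, period (8,16); ℓ=2 even so k=1
a_0=8:  p_0=8·1+0=8,  q_0=8·0+1=1
a_1=8:  p_1=8·8+1=65,  q_1=8·1+0=8
(x₁, y₁) = (65, 8);  65² − 66·8² = 1 ✓
k=2:  x_2 = 65·65+66·8·8 = 8449,  y_2 = 65·8+8·65 = 1040
k=3:  x_3 = 65·8449+66·8·1040 = 1098305,  y_3 = 65·1040+8·8449 = 135192
k=4:  x_4 = 65·1098305+66·8·135192 = 142771201,  y_4 = 65·135192+8·1098305 = 17573920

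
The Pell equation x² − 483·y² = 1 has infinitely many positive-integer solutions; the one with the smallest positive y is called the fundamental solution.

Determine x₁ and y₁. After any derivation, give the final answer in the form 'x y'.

d=483: √d = [21; 1,42] (ℓ=2, even), read p_1/q_1
i=0: a=21 ⇒ p=21, q=1
i=1: a=1 ⇒ p=22, q=1
→ (22, 1).  Check: 22²=484, 483·1²=483, difference 1.

22 1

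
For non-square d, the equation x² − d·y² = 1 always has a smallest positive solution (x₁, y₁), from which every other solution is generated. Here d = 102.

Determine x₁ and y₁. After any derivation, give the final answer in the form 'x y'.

d=102: √d = [10; 10,20] (ℓ=2, even), read p_1/q_1
step 0: (10, 1)  from 10·(1,0) + (0,1)
step 1: (101, 10)  from 10·(10,1) + (1,0)
(x₁, y₁) = (101, 10);  101² − 102·10² = 1 ✓

101 10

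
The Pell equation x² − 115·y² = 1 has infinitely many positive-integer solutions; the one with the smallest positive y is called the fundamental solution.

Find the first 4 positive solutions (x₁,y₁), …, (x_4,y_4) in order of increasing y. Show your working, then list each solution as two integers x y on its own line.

√115 → a₀=10, period (1,2,1,1,1,1,1,2,1,20); ℓ=10 even so k=9
i=0: a=10 ⇒ p=10, q=1
i=1: a=1 ⇒ p=11, q=1
i=2: a=2 ⇒ p=32, q=3
i=3: a=1 ⇒ p=43, q=4
i=4: a=1 ⇒ p=75, q=7
i=5: a=1 ⇒ p=118, q=11
i=6: a=1 ⇒ p=193, q=18
i=7: a=1 ⇒ p=311, q=29
i=8: a=2 ⇒ p=815, q=76
i=9: a=1 ⇒ p=1126, q=105
→ (1126, 105).  Check: 1126²=1267876, 115·105²=1267875, difference 1.
n=2: (1126,105)∘(1126,105) = (1126·1126+115·105·105, 1126·105+105·1126) = (2535751,236460)
n=3: (2535751,236460)∘(1126,105) = (1126·2535751+115·105·236460, 1126·236460+105·2535751) = (5710510126,532507815)
n=4: (5710510126,532507815)∘(1126,105) = (1126·5710510126+115·105·532507815, 1126·532507815+105·5710510126) = (12860066268001,1199207362920)

1126 105
2535751 236460
5710510126 532507815
12860066268001 1199207362920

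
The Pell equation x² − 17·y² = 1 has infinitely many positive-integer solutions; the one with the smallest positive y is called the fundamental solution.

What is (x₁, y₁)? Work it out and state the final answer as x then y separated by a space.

d=17: √d = [4; 8] (ℓ=1, odd), read p_1/q_1
step 0: (4, 1)  from 4·(1,0) + (0,1)
step 1: (33, 8)  from 8·(4,1) + (1,0)
(x₁, y₁) = (33, 8);  33² − 17·8² = 1 ✓

33 8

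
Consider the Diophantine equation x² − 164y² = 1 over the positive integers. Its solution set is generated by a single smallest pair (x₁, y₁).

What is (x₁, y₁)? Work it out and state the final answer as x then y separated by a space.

√164 → a₀=12, period (1,4,6,4,1,24); ℓ=6 even so k=5
step 0: (12, 1)  from 12·(1,0) + (0,1)
…
step 4: (1652, 129)  from 4·(397,31) + (64,5)
step 5: (2049, 160)  from 1·(1652,129) + (397,31)
fundamental: x₁=2049, y₁=160  (since 4198401 − 164·25600 = 1)

2049 160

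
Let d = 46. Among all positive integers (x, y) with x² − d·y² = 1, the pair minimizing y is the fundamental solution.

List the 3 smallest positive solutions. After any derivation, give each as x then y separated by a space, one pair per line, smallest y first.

24335 3588
1184384449 174627960
57643991108495 8499142809612

d=46: √d = [6; 1,3,1,1,2,6,2,1,1,3,1,12] (ℓ=12, even), read p_11/q_11
step 0: (6, 1)  from 6·(1,0) + (0,1)
…
step 2: (27, 4)  from 3·(7,1) + (6,1)
…
step 5: (156, 23)  from 2·(61,9) + (34,5)
…
step 7: (2150, 317)  from 2·(997,147) + (156,23)
…
step 10: (19038, 2807)  from 3·(5297,781) + (3147,464)
step 11: (24335, 3588)  from 1·(19038,2807) + (5297,781)
fundamental: x₁=24335, y₁=3588  (since 592192225 − 46·12873744 = 1)
(24335+3588√46)^2 = 1184384449 + 174627960√46
(24335+3588√46)^3 = 57643991108495 + 8499142809612√46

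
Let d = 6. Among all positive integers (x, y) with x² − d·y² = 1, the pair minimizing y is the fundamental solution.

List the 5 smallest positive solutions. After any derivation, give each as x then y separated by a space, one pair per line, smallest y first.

5 2
49 20
485 198
4801 1960
47525 19402

d=6: √d = [2; 2,4] (ℓ=2, even), read p_1/q_1
k=0  a_k=2  p_k/q_k = 2/1
k=1  a_k=2  p_k/q_k = 5/2
→ (5, 2).  Check: 5²=25, 6·2²=24, difference 1.
(5+2√6)^2 = 49 + 20√6
(5+2√6)^3 = 485 + 198√6
(5+2√6)^4 = 4801 + 1960√6
(5+2√6)^5 = 47525 + 19402√6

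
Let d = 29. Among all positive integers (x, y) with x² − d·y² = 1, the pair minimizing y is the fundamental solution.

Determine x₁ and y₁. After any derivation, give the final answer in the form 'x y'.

9801 1820

√29 → a₀=5, period (2,1,1,2,10); ℓ=5 odd so k=9
step 0: (5, 1)  from 5·(1,0) + (0,1)
…
step 4: (70, 13)  from 2·(27,5) + (16,3)
step 5: (727, 135)  from 10·(70,13) + (27,5)
step 6: (1524, 283)  from 2·(727,135) + (70,13)
step 7: (2251, 418)  from 1·(1524,283) + (727,135)
step 8: (3775, 701)  from 1·(2251,418) + (1524,283)
step 9: (9801, 1820)  from 2·(3775,701) + (2251,418)
→ (9801, 1820).  Check: 9801²=96059601, 29·1820²=96059600, difference 1.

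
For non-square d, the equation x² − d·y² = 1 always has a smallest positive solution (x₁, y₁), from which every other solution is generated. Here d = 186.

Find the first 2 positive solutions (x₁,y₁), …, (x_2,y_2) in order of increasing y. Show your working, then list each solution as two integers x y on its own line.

[13; 1,1,1,3,4,3,1,1,1,26] for √186; ℓ=10 ⇒ convergent index 9
k=0  a_k=13  p_k/q_k = 13/1
k=1  a_k=1  p_k/q_k = 14/1
k=2  a_k=1  p_k/q_k = 27/2
k=3  a_k=1  p_k/q_k = 41/3
k=4  a_k=3  p_k/q_k = 150/11
k=5  a_k=4  p_k/q_k = 641/47
k=6  a_k=3  p_k/q_k = 2073/152
k=7  a_k=1  p_k/q_k = 2714/199
k=8  a_k=1  p_k/q_k = 4787/351
k=9  a_k=1  p_k/q_k = 7501/550
→ (7501, 550).  Check: 7501²=56265001, 186·550²=56265000, difference 1.
(7501+550√186)^2 = 112530001 + 8251100√186

7501 550
112530001 8251100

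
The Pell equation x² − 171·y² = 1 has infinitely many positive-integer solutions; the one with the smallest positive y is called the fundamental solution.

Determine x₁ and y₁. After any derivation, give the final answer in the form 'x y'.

√171 → a₀=13, period (13,26); ℓ=2 even so k=1
i=0: a=13 ⇒ p=13, q=1
i=1: a=13 ⇒ p=170, q=13
→ (170, 13).  Check: 170²=28900, 171·13²=28899, difference 1.

170 13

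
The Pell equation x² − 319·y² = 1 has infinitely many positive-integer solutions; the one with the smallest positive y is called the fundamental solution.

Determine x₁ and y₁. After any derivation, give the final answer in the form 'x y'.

d=319: √d = [17; 1,6,5,1,4,…,6,1,34] (ℓ=14, even), read p_13/q_13
step 0: (17, 1)  from 17·(1,0) + (0,1)
…
step 2: (125, 7)  from 6·(18,1) + (17,1)
step 3: (643, 36)  from 5·(125,7) + (18,1)
step 4: (768, 43)  from 1·(643,36) + (125,7)
…
step 7: (15628, 875)  from 1·(11913,667) + (3715,208)
…
step 10: (309613, 17335)  from 1·(250816,14043) + (58797,3292)
step 11: (1798881, 100718)  from 5·(309613,17335) + (250816,14043)
step 12: (11102899, 621643)  from 6·(1798881,100718) + (309613,17335)
step 13: (12901780, 722361)  from 1·(11102899,621643) + (1798881,100718)
(x₁, y₁) = (12901780, 722361);  12901780² − 319·722361² = 1 ✓

12901780 722361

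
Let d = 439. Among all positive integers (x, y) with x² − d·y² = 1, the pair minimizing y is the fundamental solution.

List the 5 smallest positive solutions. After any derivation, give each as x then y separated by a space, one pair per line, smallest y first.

√439 → a₀=20, period (1,19,1,40); ℓ=4 even so k=3
a_0=20:  p_0=20·1+0=20,  q_0=20·0+1=1
…
a_2=19:  p_2=19·21+20=419,  q_2=19·1+1=20
a_3=1:  p_3=1·419+21=440,  q_3=1·20+1=21
(x₁, y₁) = (440, 21);  440² − 439·21² = 1 ✓
(x_2, y_2) = (440·440 + 439·21·21, 440·21 + 21·440) = (387199, 18480)
(x_3, y_3) = (440·387199 + 439·21·18480, 440·18480 + 21·387199) = (340734680, 16262379)
(x_4, y_4) = (440·340734680 + 439·21·16262379, 440·16262379 + 21·340734680) = (299846131201, 14310875040)
(x_5, y_5) = (440·299846131201 + 439·21·14310875040, 440·14310875040 + 21·299846131201) = (263864254722200, 12593553772821)

440 21
387199 18480
340734680 16262379
299846131201 14310875040
263864254722200 12593553772821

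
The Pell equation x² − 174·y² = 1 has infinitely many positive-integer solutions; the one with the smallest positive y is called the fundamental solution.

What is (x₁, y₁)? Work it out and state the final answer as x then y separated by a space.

1451 110

[13; 5,4,5,26] for √174; ℓ=4 ⇒ convergent index 3
step 0: (13, 1)  from 13·(1,0) + (0,1)
step 1: (66, 5)  from 5·(13,1) + (1,0)
step 2: (277, 21)  from 4·(66,5) + (13,1)
step 3: (1451, 110)  from 5·(277,21) + (66,5)
→ (1451, 110).  Check: 1451²=2105401, 174·110²=2105400, difference 1.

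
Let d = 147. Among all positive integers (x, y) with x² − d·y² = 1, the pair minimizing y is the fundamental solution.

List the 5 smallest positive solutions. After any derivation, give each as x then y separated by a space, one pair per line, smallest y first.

√147 → a₀=12, period (8,24); ℓ=2 even so k=1
i=0: a=12 ⇒ p=12, q=1
i=1: a=8 ⇒ p=97, q=8
(x₁, y₁) = (97, 8);  97² − 147·8² = 1 ✓
n=2: (97,8)∘(97,8) = (97·97+147·8·8, 97·8+8·97) = (18817,1552)
n=3: (18817,1552)∘(97,8) = (97·18817+147·8·1552, 97·1552+8·18817) = (3650401,301080)
n=4: (3650401,301080)∘(97,8) = (97·3650401+147·8·301080, 97·301080+8·3650401) = (708158977,58407968)
n=5: (708158977,58407968)∘(97,8) = (97·708158977+147·8·58407968, 97·58407968+8·708158977) = (137379191137,11330844712)

97 8
18817 1552
3650401 301080
708158977 58407968
137379191137 11330844712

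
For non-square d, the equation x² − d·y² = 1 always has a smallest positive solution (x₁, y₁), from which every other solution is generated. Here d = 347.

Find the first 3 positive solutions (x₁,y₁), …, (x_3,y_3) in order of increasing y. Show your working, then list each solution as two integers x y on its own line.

d=347: √d = [18; 1,1,1,2,4,…,1,1,36] (ℓ=14, even), read p_13/q_13
i=0: a=18 ⇒ p=18, q=1
i=1: a=1 ⇒ p=19, q=1
i=2: a=1 ⇒ p=37, q=2
…
i=5: a=4 ⇒ p=652, q=35
…
i=7: a=17 ⇒ p=14269, q=766
i=8: a=1 ⇒ p=15070, q=809
i=9: a=4 ⇒ p=74549, q=4002
i=10: a=2 ⇒ p=164168, q=8813
i=11: a=1 ⇒ p=238717, q=12815
i=12: a=1 ⇒ p=402885, q=21628
i=13: a=1 ⇒ p=641602, q=34443
→ (641602, 34443).  Check: 641602²=411653126404, 347·34443²=411653126403, difference 1.
n=2: (641602,34443)∘(641602,34443) = (641602·641602+347·34443·34443, 641602·34443+34443·641602) = (823306252807,44197395372)
n=3: (823306252807,44197395372)∘(641602,34443) = (641602·823306252807+347·34443·44197395372, 641602·44197395372+34443·823306252807) = (1056469876826312026,56714274530897445)

641602 34443
823306252807 44197395372
1056469876826312026 56714274530897445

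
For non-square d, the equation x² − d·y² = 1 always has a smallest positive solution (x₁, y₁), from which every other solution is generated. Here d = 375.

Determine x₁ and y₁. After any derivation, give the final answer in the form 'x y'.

15124 781

√375 → a₀=19, period (2,1,2,1,5,1,2,1,2,38); ℓ=10 even so k=9
a_0=19:  p_0=19·1+0=19,  q_0=19·0+1=1
…
a_2=1:  p_2=1·39+19=58,  q_2=1·2+1=3
…
a_8=1:  p_8=1·4086+1433=5519,  q_8=1·211+74=285
a_9=2:  p_9=2·5519+4086=15124,  q_9=2·285+211=781
(x₁, y₁) = (15124, 781);  15124² − 375·781² = 1 ✓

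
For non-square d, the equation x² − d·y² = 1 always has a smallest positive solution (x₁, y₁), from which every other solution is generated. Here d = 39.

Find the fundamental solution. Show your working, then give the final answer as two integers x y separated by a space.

25 4

d=39: √d = [6; 4,12] (ℓ=2, even), read p_1/q_1
i=0: a=6 ⇒ p=6, q=1
i=1: a=4 ⇒ p=25, q=4
(x₁, y₁) = (25, 4);  25² − 39·4² = 1 ✓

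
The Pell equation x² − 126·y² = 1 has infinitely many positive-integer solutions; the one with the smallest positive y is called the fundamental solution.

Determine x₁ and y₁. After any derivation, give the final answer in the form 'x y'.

√126 = [11; 4,2,4,22, …], period ℓ=4 (even) → k=3
i=0: a=11 ⇒ p=11, q=1
i=1: a=4 ⇒ p=45, q=4
i=2: a=2 ⇒ p=101, q=9
i=3: a=4 ⇒ p=449, q=40
fundamental: x₁=449, y₁=40  (since 201601 − 126·1600 = 1)

449 40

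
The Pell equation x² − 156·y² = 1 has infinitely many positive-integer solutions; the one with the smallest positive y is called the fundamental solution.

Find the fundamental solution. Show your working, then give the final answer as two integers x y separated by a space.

25 2

[12; 2,24] for √156; ℓ=2 ⇒ convergent index 1
i=0: a=12 ⇒ p=12, q=1
i=1: a=2 ⇒ p=25, q=2
→ (25, 2).  Check: 25²=625, 156·2²=624, difference 1.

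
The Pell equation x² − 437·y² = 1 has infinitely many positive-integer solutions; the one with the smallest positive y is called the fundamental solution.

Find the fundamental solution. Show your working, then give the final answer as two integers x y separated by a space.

4599 220

√437 → a₀=20, period (1,9,2,9,1,40); ℓ=6 even so k=5
step 0: (20, 1)  from 20·(1,0) + (0,1)
step 1: (21, 1)  from 1·(20,1) + (1,0)
…
step 3: (439, 21)  from 2·(209,10) + (21,1)
step 4: (4160, 199)  from 9·(439,21) + (209,10)
step 5: (4599, 220)  from 1·(4160,199) + (439,21)
(x₁, y₁) = (4599, 220);  4599² − 437·220² = 1 ✓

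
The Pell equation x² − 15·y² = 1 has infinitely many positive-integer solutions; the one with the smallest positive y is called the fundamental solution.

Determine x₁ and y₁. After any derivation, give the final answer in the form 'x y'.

√15 = [3; 1,6, …], period ℓ=2 (even) → k=1
a_0=3:  p_0=3·1+0=3,  q_0=3·0+1=1
a_1=1:  p_1=1·3+1=4,  q_1=1·1+0=1
→ (4, 1).  Check: 4²=16, 15·1²=15, difference 1.

4 1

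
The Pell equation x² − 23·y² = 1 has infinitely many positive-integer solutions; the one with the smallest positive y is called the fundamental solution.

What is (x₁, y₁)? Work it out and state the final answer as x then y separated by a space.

24 5

√23 = [4; 1,3,1,8, …], period ℓ=4 (even) → k=3
k=0  a_k=4  p_k/q_k = 4/1
…
k=2  a_k=3  p_k/q_k = 19/4
k=3  a_k=1  p_k/q_k = 24/5
(x₁, y₁) = (24, 5);  24² − 23·5² = 1 ✓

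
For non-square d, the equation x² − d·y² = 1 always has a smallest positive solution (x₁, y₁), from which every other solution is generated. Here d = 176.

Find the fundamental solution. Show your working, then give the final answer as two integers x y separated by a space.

[13; 3,1,3,26] for √176; ℓ=4 ⇒ convergent index 3
k=0  a_k=13  p_k/q_k = 13/1
…
k=2  a_k=1  p_k/q_k = 53/4
k=3  a_k=3  p_k/q_k = 199/15
fundamental: x₁=199, y₁=15  (since 39601 − 176·225 = 1)

199 15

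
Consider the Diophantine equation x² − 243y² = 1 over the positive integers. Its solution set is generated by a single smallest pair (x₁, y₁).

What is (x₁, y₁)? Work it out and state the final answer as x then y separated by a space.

√243 = [15; 1,1,2,3,15,3,2,1,1,30, …], period ℓ=10 (even) → k=9
step 0: (15, 1)  from 15·(1,0) + (0,1)
step 1: (16, 1)  from 1·(15,1) + (1,0)
step 2: (31, 2)  from 1·(16,1) + (15,1)
…
step 5: (4053, 260)  from 15·(265,17) + (78,5)
…
step 8: (41325, 2651)  from 1·(28901,1854) + (12424,797)
step 9: (70226, 4505)  from 1·(41325,2651) + (28901,1854)
(x₁, y₁) = (70226, 4505);  70226² − 243·4505² = 1 ✓

70226 4505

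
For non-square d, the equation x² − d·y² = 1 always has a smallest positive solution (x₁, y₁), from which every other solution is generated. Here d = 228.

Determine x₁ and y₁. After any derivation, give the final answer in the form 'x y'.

151 10

√228 → a₀=15, period (10,30); ℓ=2 even so k=1
i=0: a=15 ⇒ p=15, q=1
i=1: a=10 ⇒ p=151, q=10
fundamental: x₁=151, y₁=10  (since 22801 − 228·100 = 1)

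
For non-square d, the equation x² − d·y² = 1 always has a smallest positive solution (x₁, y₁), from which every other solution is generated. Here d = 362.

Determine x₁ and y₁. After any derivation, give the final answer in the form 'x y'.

[19; 38] for √362; ℓ=1 ⇒ convergent index 1
step 0: (19, 1)  from 19·(1,0) + (0,1)
step 1: (723, 38)  from 38·(19,1) + (1,0)
fundamental: x₁=723, y₁=38  (since 522729 − 362·1444 = 1)

723 38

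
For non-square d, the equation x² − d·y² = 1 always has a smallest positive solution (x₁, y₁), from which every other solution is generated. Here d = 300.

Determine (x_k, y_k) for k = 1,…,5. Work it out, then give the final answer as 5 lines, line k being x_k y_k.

√300 → a₀=17, period (3,8,3,34); ℓ=4 even so k=3
k=0  a_k=17  p_k/q_k = 17/1
k=1  a_k=3  p_k/q_k = 52/3
k=2  a_k=8  p_k/q_k = 433/25
k=3  a_k=3  p_k/q_k = 1351/78
→ (1351, 78).  Check: 1351²=1825201, 300·78²=1825200, difference 1.
n=2: (1351,78)∘(1351,78) = (1351·1351+300·78·78, 1351·78+78·1351) = (3650401,210756)
n=3: (3650401,210756)∘(1351,78) = (1351·3650401+300·78·210756, 1351·210756+78·3650401) = (9863382151,569462634)
n=4: (9863382151,569462634)∘(1351,78) = (1351·9863382151+300·78·569462634, 1351·569462634+78·9863382151) = (26650854921601,1538687826312)
n=5: (26650854921601,1538687826312)∘(1351,78) = (1351·26650854921601+300·78·1538687826312, 1351·1538687826312+78·26650854921601) = (72010600134783751,4157533937232390)

1351 78
3650401 210756
9863382151 569462634
26650854921601 1538687826312
72010600134783751 4157533937232390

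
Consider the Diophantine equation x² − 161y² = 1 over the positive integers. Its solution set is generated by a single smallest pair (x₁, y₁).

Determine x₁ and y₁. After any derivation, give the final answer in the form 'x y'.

11775 928

[12; 1,2,4,1,2,1,4,2,1,24] for √161; ℓ=10 ⇒ convergent index 9
k=0  a_k=12  p_k/q_k = 12/1
k=1  a_k=1  p_k/q_k = 13/1
k=2  a_k=2  p_k/q_k = 38/3
…
k=4  a_k=1  p_k/q_k = 203/16
k=5  a_k=2  p_k/q_k = 571/45
k=6  a_k=1  p_k/q_k = 774/61
…
k=8  a_k=2  p_k/q_k = 8108/639
k=9  a_k=1  p_k/q_k = 11775/928
fundamental: x₁=11775, y₁=928  (since 138650625 − 161·861184 = 1)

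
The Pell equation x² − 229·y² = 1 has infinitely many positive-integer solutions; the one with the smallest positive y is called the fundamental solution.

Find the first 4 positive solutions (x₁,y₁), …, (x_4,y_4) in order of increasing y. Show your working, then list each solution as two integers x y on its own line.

5848201 386460
68402909872801 4520191516920
800067931842043513801 52869977098885735380
9357916158133073035999171201 618388505879356792878585840

√229 → a₀=15, period (7,1,1,7,30); ℓ=5 odd so k=9
k=0  a_k=15  p_k/q_k = 15/1
k=1  a_k=7  p_k/q_k = 106/7
k=2  a_k=1  p_k/q_k = 121/8
…
k=4  a_k=7  p_k/q_k = 1710/113
k=5  a_k=30  p_k/q_k = 51527/3405
k=6  a_k=7  p_k/q_k = 362399/23948
k=7  a_k=1  p_k/q_k = 413926/27353
k=8  a_k=1  p_k/q_k = 776325/51301
k=9  a_k=7  p_k/q_k = 5848201/386460
→ (5848201, 386460).  Check: 5848201²=34201454936401, 229·386460²=34201454936400, difference 1.
k=2:  x_2 = 5848201·5848201+229·386460·386460 = 68402909872801,  y_2 = 5848201·386460+386460·5848201 = 4520191516920
k=3:  x_3 = 5848201·68402909872801+229·386460·4520191516920 = 800067931842043513801,  y_3 = 5848201·4520191516920+386460·68402909872801 = 52869977098885735380
k=4:  x_4 = 5848201·800067931842043513801+229·386460·52869977098885735380 = 9357916158133073035999171201,  y_4 = 5848201·52869977098885735380+386460·800067931842043513801 = 618388505879356792878585840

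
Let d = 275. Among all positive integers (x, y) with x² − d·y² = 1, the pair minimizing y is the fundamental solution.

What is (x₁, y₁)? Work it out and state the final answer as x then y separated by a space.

199 12

[16; 1,1,2,1,1,32] for √275; ℓ=6 ⇒ convergent index 5
k=0  a_k=16  p_k/q_k = 16/1
k=1  a_k=1  p_k/q_k = 17/1
k=2  a_k=1  p_k/q_k = 33/2
k=3  a_k=2  p_k/q_k = 83/5
k=4  a_k=1  p_k/q_k = 116/7
k=5  a_k=1  p_k/q_k = 199/12
→ (199, 12).  Check: 199²=39601, 275·12²=39600, difference 1.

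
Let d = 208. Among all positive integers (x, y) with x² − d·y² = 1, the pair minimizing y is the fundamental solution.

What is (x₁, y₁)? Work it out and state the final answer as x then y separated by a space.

649 45

d=208: √d = [14; 2,2,1,2,2,28] (ℓ=6, even), read p_5/q_5
i=0: a=14 ⇒ p=14, q=1
i=1: a=2 ⇒ p=29, q=2
i=2: a=2 ⇒ p=72, q=5
i=3: a=1 ⇒ p=101, q=7
i=4: a=2 ⇒ p=274, q=19
i=5: a=2 ⇒ p=649, q=45
→ (649, 45).  Check: 649²=421201, 208·45²=421200, difference 1.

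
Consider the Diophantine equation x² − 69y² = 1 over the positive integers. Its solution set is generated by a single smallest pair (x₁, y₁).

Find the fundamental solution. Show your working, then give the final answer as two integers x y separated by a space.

7775 936

[8; 3,3,1,4,1,3,3,16] for √69; ℓ=8 ⇒ convergent index 7
k=0  a_k=8  p_k/q_k = 8/1
k=1  a_k=3  p_k/q_k = 25/3
k=2  a_k=3  p_k/q_k = 83/10
k=3  a_k=1  p_k/q_k = 108/13
k=4  a_k=4  p_k/q_k = 515/62
…
k=6  a_k=3  p_k/q_k = 2384/287
k=7  a_k=3  p_k/q_k = 7775/936
→ (7775, 936).  Check: 7775²=60450625, 69·936²=60450624, difference 1.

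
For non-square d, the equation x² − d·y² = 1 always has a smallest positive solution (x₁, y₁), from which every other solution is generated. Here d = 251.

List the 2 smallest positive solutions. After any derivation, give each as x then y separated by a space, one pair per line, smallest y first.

3674890 231957
27009633024199 1704832919460

[15; 1,5,2,1,2,…,5,1,30] for √251; ℓ=14 ⇒ convergent index 13
step 0: (15, 1)  from 15·(1,0) + (0,1)
…
step 4: (301, 19)  from 1·(206,13) + (95,6)
…
step 7: (29563, 1866)  from 15·(1917,121) + (808,51)
step 8: (61043, 3853)  from 2·(29563,1866) + (1917,121)
…
step 11: (577033, 36422)  from 2·(212692,13425) + (151649,9572)
step 12: (3097857, 195535)  from 5·(577033,36422) + (212692,13425)
step 13: (3674890, 231957)  from 1·(3097857,195535) + (577033,36422)
→ (3674890, 231957).  Check: 3674890²=13504816512100, 251·231957²=13504816512099, difference 1.
k=2:  x_2 = 3674890·3674890+251·231957·231957 = 27009633024199,  y_2 = 3674890·231957+231957·3674890 = 1704832919460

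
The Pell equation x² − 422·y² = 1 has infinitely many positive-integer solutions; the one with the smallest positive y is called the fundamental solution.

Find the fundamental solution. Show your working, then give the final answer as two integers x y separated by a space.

√422 → a₀=20, period (1,1,5,2,1,…,1,1,40); ℓ=14 even so k=13
i=0: a=20 ⇒ p=20, q=1
…
i=6: a=3 ⇒ p=2650, q=129
…
i=11: a=5 ⇒ p=3211821, q=156349
i=12: a=1 ⇒ p=3810680, q=185501
i=13: a=1 ⇒ p=7022501, q=341850
fundamental: x₁=7022501, y₁=341850  (since 49315520295001 − 422·116861422500 = 1)

7022501 341850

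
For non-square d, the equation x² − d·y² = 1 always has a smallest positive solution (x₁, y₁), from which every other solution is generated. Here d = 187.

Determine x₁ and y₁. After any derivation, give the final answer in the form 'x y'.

1682 123

d=187: √d = [13; 1,2,13,2,1,26] (ℓ=6, even), read p_5/q_5
i=0: a=13 ⇒ p=13, q=1
i=1: a=1 ⇒ p=14, q=1
i=2: a=2 ⇒ p=41, q=3
…
i=4: a=2 ⇒ p=1135, q=83
i=5: a=1 ⇒ p=1682, q=123
fundamental: x₁=1682, y₁=123  (since 2829124 − 187·15129 = 1)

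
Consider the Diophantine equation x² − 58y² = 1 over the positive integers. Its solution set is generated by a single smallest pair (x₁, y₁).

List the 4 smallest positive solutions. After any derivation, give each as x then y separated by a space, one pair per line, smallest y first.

√58 → a₀=7, period (1,1,1,1,1,1,14); ℓ=7 odd so k=13
i=0: a=7 ⇒ p=7, q=1
…
i=2: a=1 ⇒ p=15, q=2
i=3: a=1 ⇒ p=23, q=3
i=4: a=1 ⇒ p=38, q=5
i=5: a=1 ⇒ p=61, q=8
…
i=7: a=14 ⇒ p=1447, q=190
i=8: a=1 ⇒ p=1546, q=203
i=9: a=1 ⇒ p=2993, q=393
…
i=11: a=1 ⇒ p=7532, q=989
i=12: a=1 ⇒ p=12071, q=1585
i=13: a=1 ⇒ p=19603, q=2574
→ (19603, 2574).  Check: 19603²=384277609, 58·2574²=384277608, difference 1.
(x_2, y_2) = (19603·19603 + 58·2574·2574, 19603·2574 + 2574·19603) = (768555217, 100916244)
(x_3, y_3) = (19603·768555217 + 58·2574·100916244, 19603·100916244 + 2574·768555217) = (30131975818099, 3956522259690)
(x_4, y_4) = (19603·30131975818099 + 58·2574·3956522259690, 19603·3956522259690 + 2574·30131975818099) = (1181354243155834177, 155119411612489896)

19603 2574
768555217 100916244
30131975818099 3956522259690
1181354243155834177 155119411612489896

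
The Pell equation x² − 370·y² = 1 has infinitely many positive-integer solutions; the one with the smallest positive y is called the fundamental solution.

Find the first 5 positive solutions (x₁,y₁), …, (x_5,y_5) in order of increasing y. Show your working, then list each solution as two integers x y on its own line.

213859 11118
91471343761 4755368724
39123940210553539 2033956799880714
16734013458886067250241 869959934526623861928
7157438768568706971928026499 372097523273824548176239590

d=370: √d = [19; 4,4,38] (ℓ=3, odd), read p_5/q_5
step 0: (19, 1)  from 19·(1,0) + (0,1)
step 1: (77, 4)  from 4·(19,1) + (1,0)
…
step 4: (50339, 2617)  from 4·(12503,650) + (327,17)
step 5: (213859, 11118)  from 4·(50339,2617) + (12503,650)
fundamental: x₁=213859, y₁=11118  (since 45735671881 − 370·123609924 = 1)
(213859+11118√370)^2 = 91471343761 + 4755368724√370
(213859+11118√370)^3 = 39123940210553539 + 2033956799880714√370
(213859+11118√370)^4 = 16734013458886067250241 + 869959934526623861928√370
(213859+11118√370)^5 = 7157438768568706971928026499 + 372097523273824548176239590√370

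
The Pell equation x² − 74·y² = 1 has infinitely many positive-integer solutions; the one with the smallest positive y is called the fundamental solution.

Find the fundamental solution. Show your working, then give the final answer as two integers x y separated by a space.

3699 430

[8; 1,1,1,1,16] for √74; ℓ=5 ⇒ convergent index 9
k=0  a_k=8  p_k/q_k = 8/1
k=1  a_k=1  p_k/q_k = 9/1
k=2  a_k=1  p_k/q_k = 17/2
…
k=6  a_k=1  p_k/q_k = 757/88
k=7  a_k=1  p_k/q_k = 1471/171
k=8  a_k=1  p_k/q_k = 2228/259
k=9  a_k=1  p_k/q_k = 3699/430
fundamental: x₁=3699, y₁=430  (since 13682601 − 74·184900 = 1)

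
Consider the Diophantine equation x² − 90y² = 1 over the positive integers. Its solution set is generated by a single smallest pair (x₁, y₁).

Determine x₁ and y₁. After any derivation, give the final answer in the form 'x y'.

19 2

√90 = [9; 2,18, …], period ℓ=2 (even) → k=1
k=0  a_k=9  p_k/q_k = 9/1
k=1  a_k=2  p_k/q_k = 19/2
fundamental: x₁=19, y₁=2  (since 361 − 90·4 = 1)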